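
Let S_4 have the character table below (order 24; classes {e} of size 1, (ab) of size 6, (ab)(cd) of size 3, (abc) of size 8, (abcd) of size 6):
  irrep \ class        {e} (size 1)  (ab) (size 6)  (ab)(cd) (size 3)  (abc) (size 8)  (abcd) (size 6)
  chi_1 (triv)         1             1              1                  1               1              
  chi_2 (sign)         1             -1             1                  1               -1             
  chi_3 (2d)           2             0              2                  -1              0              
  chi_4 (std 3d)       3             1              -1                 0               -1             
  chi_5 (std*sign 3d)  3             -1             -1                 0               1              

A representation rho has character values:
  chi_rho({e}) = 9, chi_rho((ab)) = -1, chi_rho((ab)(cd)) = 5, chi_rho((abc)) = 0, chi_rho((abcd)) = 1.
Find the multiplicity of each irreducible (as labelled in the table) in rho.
Multiplicities: chi_1: 1, chi_2: 1, chi_3: 2, chi_4: 0, chi_5: 1.

Solution. Use <chi_rho, chi> = (1/|G|) sum_C |C| * chi_rho(C) * conj(chi(C)) with |G| = 24 for each irreducible chi in the table:
  <chi_rho, chi_1> = (1/24)[1*(9)*conj(1) + 6*(-1)*conj(1) + 3*(5)*conj(1) + 8*(0)*conj(1) + 6*(1)*conj(1)]
      = (1/24)[(9) + (-6) + (15) + (0) + (6)] = 24/24 = 1
  <chi_rho, chi_2> = (1/24)[1*(9)*conj(1) + 6*(-1)*conj(-1) + 3*(5)*conj(1) + 8*(0)*conj(1) + 6*(1)*conj(-1)]
      = (1/24)[(9) + (6) + (15) + (0) + (-6)] = 24/24 = 1
  <chi_rho, chi_3> = (1/24)[1*(9)*conj(2) + 6*(-1)*conj(0) + 3*(5)*conj(2) + 8*(0)*conj(-1) + 6*(1)*conj(0)]
      = (1/24)[(18) + (0) + (30) + (0) + (0)] = 48/24 = 2
  <chi_rho, chi_4> = (1/24)[1*(9)*conj(3) + 6*(-1)*conj(1) + 3*(5)*conj(-1) + 8*(0)*conj(0) + 6*(1)*conj(-1)]
      = (1/24)[(27) + (-6) + (-15) + (0) + (-6)] = 0/24 = 0
  <chi_rho, chi_5> = (1/24)[1*(9)*conj(3) + 6*(-1)*conj(-1) + 3*(5)*conj(-1) + 8*(0)*conj(0) + 6*(1)*conj(1)]
      = (1/24)[(27) + (6) + (-15) + (0) + (6)] = 24/24 = 1
Dimension check: dim(rho) = sum (mult * dim) = 1*1 + 1*1 + 2*2 + 0*3 + 1*3 = 9 = chi_rho(e) = 9.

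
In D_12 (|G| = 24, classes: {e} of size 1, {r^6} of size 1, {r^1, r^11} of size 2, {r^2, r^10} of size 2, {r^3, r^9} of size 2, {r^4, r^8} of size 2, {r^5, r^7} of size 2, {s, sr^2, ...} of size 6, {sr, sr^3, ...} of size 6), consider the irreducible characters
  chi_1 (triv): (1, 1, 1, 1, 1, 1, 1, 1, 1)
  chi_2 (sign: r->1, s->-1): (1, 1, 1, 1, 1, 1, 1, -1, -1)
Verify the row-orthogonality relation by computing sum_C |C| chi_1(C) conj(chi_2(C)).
Sum = 0; so <chi_1, chi_2> = 0 (distinct irreducibles are orthogonal).

Solution. Compute term by term over conjugacy classes (|C| * chi_1(C) * conj(chi_2(C))):
  1*(1)*conj(1) + 1*(1)*conj(1) + 2*(1)*conj(1) + 2*(1)*conj(1) + 2*(1)*conj(1) + 2*(1)*conj(1) + 2*(1)*conj(1) + 6*(1)*conj(-1) + 6*(1)*conj(-1)
  = (1) + (1) + (2) + (2) + (2) + (2) + (2) + (-6) + (-6)
  = 0.
Dividing by |G| = 24 gives 0/24 = 0, matching the row-orthogonality relation <chi_1, chi_2> = [chi_1 = chi_2].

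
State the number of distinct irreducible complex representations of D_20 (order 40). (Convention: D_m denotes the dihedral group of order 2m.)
13

Reasoning: The number of irreducible complex representations of a finite group equals its number of conjugacy classes. D_20 has 13 conjugacy classes (n/2 + 3 for n even), so D_20 (order 40) has exactly 13 irreducible complex representations.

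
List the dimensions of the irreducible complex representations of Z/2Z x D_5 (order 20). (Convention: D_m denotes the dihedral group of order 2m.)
Dimensions: 1, 1, 1, 1, 2, 2, 2, 2

Reasoning: There are 8 irreducibles (= number of conjugacy classes). Their dimensions d_i satisfy sum d_i^2 = |G| = 20: 1 + 1 + 1 + 1 + 4 + 4 + 4 + 4 = 20. (For the product with Z/2Z: each of the 2 1-dim characters of Z/2Z tensors with each irrep of D_5, giving 2 copies of each D_5-dimension.)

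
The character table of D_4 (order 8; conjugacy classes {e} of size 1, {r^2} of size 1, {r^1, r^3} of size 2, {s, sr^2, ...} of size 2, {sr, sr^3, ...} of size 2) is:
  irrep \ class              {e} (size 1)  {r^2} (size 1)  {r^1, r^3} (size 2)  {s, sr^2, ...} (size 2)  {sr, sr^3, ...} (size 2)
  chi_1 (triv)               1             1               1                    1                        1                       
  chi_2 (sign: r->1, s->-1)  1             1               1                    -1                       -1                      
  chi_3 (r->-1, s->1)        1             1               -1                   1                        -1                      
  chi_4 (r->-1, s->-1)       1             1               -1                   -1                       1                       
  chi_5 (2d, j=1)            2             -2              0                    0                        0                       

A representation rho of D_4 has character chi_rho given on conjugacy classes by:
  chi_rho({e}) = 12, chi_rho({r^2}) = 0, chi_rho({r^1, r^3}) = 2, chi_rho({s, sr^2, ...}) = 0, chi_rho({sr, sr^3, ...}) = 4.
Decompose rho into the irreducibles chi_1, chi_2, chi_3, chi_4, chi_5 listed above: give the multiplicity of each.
Multiplicities: chi_1: 3, chi_2: 1, chi_3: 0, chi_4: 2, chi_5: 3.

Proof sketch: Use <chi_rho, chi> = (1/|G|) sum_C |C| * chi_rho(C) * conj(chi(C)) with |G| = 8 for each irreducible chi in the table:
  <chi_rho, chi_1> = (1/8)[1*(12)*conj(1) + 1*(0)*conj(1) + 2*(2)*conj(1) + 2*(0)*conj(1) + 2*(4)*conj(1)]
      = (1/8)[(12) + (0) + (4) + (0) + (8)] = 24/8 = 3
  <chi_rho, chi_2> = (1/8)[1*(12)*conj(1) + 1*(0)*conj(1) + 2*(2)*conj(1) + 2*(0)*conj(-1) + 2*(4)*conj(-1)]
      = (1/8)[(12) + (0) + (4) + (0) + (-8)] = 8/8 = 1
  <chi_rho, chi_3> = (1/8)[1*(12)*conj(1) + 1*(0)*conj(1) + 2*(2)*conj(-1) + 2*(0)*conj(1) + 2*(4)*conj(-1)]
      = (1/8)[(12) + (0) + (-4) + (0) + (-8)] = 0/8 = 0
  <chi_rho, chi_4> = (1/8)[1*(12)*conj(1) + 1*(0)*conj(1) + 2*(2)*conj(-1) + 2*(0)*conj(-1) + 2*(4)*conj(1)]
      = (1/8)[(12) + (0) + (-4) + (0) + (8)] = 16/8 = 2
  <chi_rho, chi_5> = (1/8)[1*(12)*conj(2) + 1*(0)*conj(-2) + 2*(2)*conj(0) + 2*(0)*conj(0) + 2*(4)*conj(0)]
      = (1/8)[(24) + (0) + (0) + (0) + (0)] = 24/8 = 3
Dimension check: dim(rho) = sum (mult * dim) = 3*1 + 1*1 + 0*1 + 2*1 + 3*2 = 12 = chi_rho(e) = 12.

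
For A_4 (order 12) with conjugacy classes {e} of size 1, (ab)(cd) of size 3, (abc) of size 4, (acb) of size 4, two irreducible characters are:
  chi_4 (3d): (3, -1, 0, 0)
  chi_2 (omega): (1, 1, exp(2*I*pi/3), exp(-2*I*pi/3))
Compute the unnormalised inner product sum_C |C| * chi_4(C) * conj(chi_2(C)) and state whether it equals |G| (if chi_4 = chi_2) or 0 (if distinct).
Sum = 0; so <chi_4, chi_2> = 0 (distinct irreducibles are orthogonal).

Why: Compute term by term over conjugacy classes (|C| * chi_4(C) * conj(chi_2(C))):
  1*(3)*conj(1) + 3*(-1)*conj(1) + 4*(0)*conj(exp(2*I*pi/3)) + 4*(0)*conj(exp(-2*I*pi/3))
  = (3) + (-3) + (0) + (0)
  = 0.
(Exp terms are combined using exp(i*s)*conj(exp(i*t)) = exp(i*(s-t)), and sums of them are collapsed using the identity that for every m > 1 the m distinct m-th roots of unity sum to 0, e.g. 1 + exp(2*I*pi/3) + exp(-2*I*pi/3) = 0.)
Dividing by |G| = 12 gives 0/12 = 0, matching the row-orthogonality relation <chi_4, chi_2> = [chi_4 = chi_2].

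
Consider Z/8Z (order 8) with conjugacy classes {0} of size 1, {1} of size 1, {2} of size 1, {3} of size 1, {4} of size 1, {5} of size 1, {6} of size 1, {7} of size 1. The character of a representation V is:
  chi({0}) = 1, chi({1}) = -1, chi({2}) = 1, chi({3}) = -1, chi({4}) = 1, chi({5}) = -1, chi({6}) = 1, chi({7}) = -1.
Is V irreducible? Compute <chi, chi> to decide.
Irreducible: <chi, chi> = 1.

Why: <chi, chi> = (1/|G|) sum_C |C| * |chi(C)|^2 = (1/8)[1*|1|^2 + 1*|-1|^2 + 1*|1|^2 + 1*|-1|^2 + 1*|1|^2 + 1*|-1|^2 + 1*|1|^2 + 1*|-1|^2]
  = (1/8)[(1) + (1) + (1) + (1) + (1) + (1) + (1) + (1)] = 8/8 = 1.
(Exp terms are combined using exp(i*s)*conj(exp(i*t)) = exp(i*(s-t)), and sums of them are collapsed using the identity that for every m > 1 the m distinct m-th roots of unity sum to 0, e.g. 1 + exp(2*I*pi/3) + exp(-2*I*pi/3) = 0.)
A character is irreducible iff <chi, chi> = 1, so this representation is irreducible.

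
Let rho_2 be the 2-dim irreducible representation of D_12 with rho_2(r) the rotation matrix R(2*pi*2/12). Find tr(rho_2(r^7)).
chi_{rho_2}(r^7) = 2*cos(2*pi*2*7/12) = 1

Justification: rho_2(r^7) is rotation by angle 2*pi*2*7/12, whose trace is 2*cos(2*pi*2*7/12) = 1.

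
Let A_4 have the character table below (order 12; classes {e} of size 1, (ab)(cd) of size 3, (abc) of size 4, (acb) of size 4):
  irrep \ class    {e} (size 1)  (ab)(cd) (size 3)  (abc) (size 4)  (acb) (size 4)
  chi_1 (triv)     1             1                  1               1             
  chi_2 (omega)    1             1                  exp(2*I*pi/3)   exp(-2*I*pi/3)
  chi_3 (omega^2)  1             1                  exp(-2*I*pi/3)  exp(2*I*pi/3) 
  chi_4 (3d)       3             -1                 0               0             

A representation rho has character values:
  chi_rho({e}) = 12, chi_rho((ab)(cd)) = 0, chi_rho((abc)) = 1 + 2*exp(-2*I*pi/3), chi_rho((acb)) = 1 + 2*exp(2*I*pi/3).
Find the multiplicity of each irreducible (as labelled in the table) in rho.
Multiplicities: chi_1: 1, chi_2: 0, chi_3: 2, chi_4: 3.

Why: Use <chi_rho, chi> = (1/|G|) sum_C |C| * chi_rho(C) * conj(chi(C)) with |G| = 12 for each irreducible chi in the table:
  <chi_rho, chi_1> = (1/12)[1*(12)*conj(1) + 3*(0)*conj(1) + 4*(1 + 2*exp(-2*I*pi/3))*conj(1) + 4*(1 + 2*exp(2*I*pi/3))*conj(1)]
      = (1/12)[(12) + (0) + (4 + 8*exp(-2*I*pi/3)) + (4 + 8*exp(2*I*pi/3))] = 12/12 = 1
  <chi_rho, chi_2> = (1/12)[1*(12)*conj(1) + 3*(0)*conj(1) + 4*(1 + 2*exp(-2*I*pi/3))*conj(exp(2*I*pi/3)) + 4*(1 + 2*exp(2*I*pi/3))*conj(exp(-2*I*pi/3))]
      = (1/12)[(12) + (0) + (4*exp(-2*I*pi/3) + 8*exp(2*I*pi/3)) + (8*exp(-2*I*pi/3) + 4*exp(2*I*pi/3))] = 0/12 = 0
  <chi_rho, chi_3> = (1/12)[1*(12)*conj(1) + 3*(0)*conj(1) + 4*(1 + 2*exp(-2*I*pi/3))*conj(exp(-2*I*pi/3)) + 4*(1 + 2*exp(2*I*pi/3))*conj(exp(2*I*pi/3))]
      = (1/12)[(12) + (0) + (8 + 4*exp(2*I*pi/3)) + (8 + 4*exp(-2*I*pi/3))] = 24/12 = 2
  <chi_rho, chi_4> = (1/12)[1*(12)*conj(3) + 3*(0)*conj(-1) + 4*(1 + 2*exp(-2*I*pi/3))*conj(0) + 4*(1 + 2*exp(2*I*pi/3))*conj(0)]
      = (1/12)[(36) + (0) + (0) + (0)] = 36/12 = 3
(Exp terms are combined using exp(i*s)*conj(exp(i*t)) = exp(i*(s-t)), and sums of them are collapsed using the identity that for every m > 1 the m distinct m-th roots of unity sum to 0, e.g. 1 + exp(2*I*pi/3) + exp(-2*I*pi/3) = 0.)
Dimension check: dim(rho) = sum (mult * dim) = 1*1 + 0*1 + 2*1 + 3*3 = 12 = chi_rho(e) = 12.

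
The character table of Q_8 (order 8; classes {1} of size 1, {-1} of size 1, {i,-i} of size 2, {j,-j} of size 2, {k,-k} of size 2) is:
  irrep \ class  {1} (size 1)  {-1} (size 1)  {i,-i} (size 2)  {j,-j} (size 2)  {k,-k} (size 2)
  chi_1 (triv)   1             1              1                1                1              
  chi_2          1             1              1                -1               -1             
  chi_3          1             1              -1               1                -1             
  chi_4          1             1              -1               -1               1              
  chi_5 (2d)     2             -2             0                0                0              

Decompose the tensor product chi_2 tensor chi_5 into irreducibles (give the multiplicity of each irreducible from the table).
chi_2 tensor chi_5 = chi_5 (all other irreducibles have multiplicity 0).

Derivation: The character of a tensor product is the pointwise product (chi_2 * chi_5)(C) = chi_2(C) * chi_5(C):
  {1}: (1)*(2), {-1}: (1)*(-2), {i,-i}: (1)*(0), {j,-j}: (-1)*(0), {k,-k}: (-1)*(0)
so (chi_2 * chi_5) takes values
  {1} -> 2, {-1} -> -2, {i,-i} -> 0, {j,-j} -> 0, {k,-k} -> 0.
Now take the inner product of this character with each irreducible chi from the table, <chi_2*chi_5, chi> = (1/8) sum_C |C| (chi_2*chi_5)(C) conj(chi(C)):
  <chi_2*chi_5, chi_1> = (1/8)[1*(2)*conj(1) + 1*(-2)*conj(1) + 2*(0)*conj(1) + 2*(0)*conj(1) + 2*(0)*conj(1)]
      = (1/8)[(2) + (-2) + (0) + (0) + (0)] = 0/8 = 0
  <chi_2*chi_5, chi_2> = (1/8)[1*(2)*conj(1) + 1*(-2)*conj(1) + 2*(0)*conj(1) + 2*(0)*conj(-1) + 2*(0)*conj(-1)]
      = (1/8)[(2) + (-2) + (0) + (0) + (0)] = 0/8 = 0
  <chi_2*chi_5, chi_3> = (1/8)[1*(2)*conj(1) + 1*(-2)*conj(1) + 2*(0)*conj(-1) + 2*(0)*conj(1) + 2*(0)*conj(-1)]
      = (1/8)[(2) + (-2) + (0) + (0) + (0)] = 0/8 = 0
  <chi_2*chi_5, chi_4> = (1/8)[1*(2)*conj(1) + 1*(-2)*conj(1) + 2*(0)*conj(-1) + 2*(0)*conj(-1) + 2*(0)*conj(1)]
      = (1/8)[(2) + (-2) + (0) + (0) + (0)] = 0/8 = 0
  <chi_2*chi_5, chi_5> = (1/8)[1*(2)*conj(2) + 1*(-2)*conj(-2) + 2*(0)*conj(0) + 2*(0)*conj(0) + 2*(0)*conj(0)]
      = (1/8)[(4) + (4) + (0) + (0) + (0)] = 8/8 = 1
Hence the multiplicities are chi_5: 1. Dimension check: dim(chi_2)*dim(chi_5) = 1*2 = 2 and sum (mult * dim) = 1*2 = 2.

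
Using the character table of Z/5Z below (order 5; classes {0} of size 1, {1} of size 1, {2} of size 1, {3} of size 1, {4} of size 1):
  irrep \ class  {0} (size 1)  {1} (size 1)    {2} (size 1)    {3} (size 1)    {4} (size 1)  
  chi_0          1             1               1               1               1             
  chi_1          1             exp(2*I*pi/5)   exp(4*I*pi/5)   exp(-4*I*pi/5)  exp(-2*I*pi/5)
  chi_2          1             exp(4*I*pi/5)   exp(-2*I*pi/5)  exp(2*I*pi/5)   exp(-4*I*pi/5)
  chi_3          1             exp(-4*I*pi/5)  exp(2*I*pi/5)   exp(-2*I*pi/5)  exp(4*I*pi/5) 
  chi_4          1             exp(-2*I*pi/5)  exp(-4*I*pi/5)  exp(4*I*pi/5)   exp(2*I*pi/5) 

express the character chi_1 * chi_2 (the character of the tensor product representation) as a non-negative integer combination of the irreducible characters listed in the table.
chi_1 tensor chi_2 = chi_3 (all other irreducibles have multiplicity 0).

Explanation: The character of a tensor product is the pointwise product (chi_1 * chi_2)(C) = chi_1(C) * chi_2(C):
  {0}: (1)*(1), {1}: (exp(2*I*pi/5))*(exp(4*I*pi/5)), {2}: (exp(4*I*pi/5))*(exp(-2*I*pi/5)), {3}: (exp(-4*I*pi/5))*(exp(2*I*pi/5)), {4}: (exp(-2*I*pi/5))*(exp(-4*I*pi/5))
so (chi_1 * chi_2) takes values
  {0} -> 1, {1} -> exp(-4*I*pi/5), {2} -> exp(2*I*pi/5), {3} -> exp(-2*I*pi/5), {4} -> exp(4*I*pi/5).
Now take the inner product of this character with each irreducible chi from the table, <chi_1*chi_2, chi> = (1/5) sum_C |C| (chi_1*chi_2)(C) conj(chi(C)):
  <chi_1*chi_2, chi_0> = (1/5)[1*(1)*conj(1) + 1*(exp(-4*I*pi/5))*conj(1) + 1*(exp(2*I*pi/5))*conj(1) + 1*(exp(-2*I*pi/5))*conj(1) + 1*(exp(4*I*pi/5))*conj(1)]
      = (1/5)[(1) + (exp(-4*I*pi/5)) + (exp(2*I*pi/5)) + (exp(-2*I*pi/5)) + (exp(4*I*pi/5))] = 0/5 = 0
  <chi_1*chi_2, chi_1> = (1/5)[1*(1)*conj(1) + 1*(exp(-4*I*pi/5))*conj(exp(2*I*pi/5)) + 1*(exp(2*I*pi/5))*conj(exp(4*I*pi/5)) + 1*(exp(-2*I*pi/5))*conj(exp(-4*I*pi/5)) + 1*(exp(4*I*pi/5))*conj(exp(-2*I*pi/5))]
      = (1/5)[(1) + (exp(4*I*pi/5)) + (exp(-2*I*pi/5)) + (exp(2*I*pi/5)) + (exp(-4*I*pi/5))] = 0/5 = 0
  <chi_1*chi_2, chi_2> = (1/5)[1*(1)*conj(1) + 1*(exp(-4*I*pi/5))*conj(exp(4*I*pi/5)) + 1*(exp(2*I*pi/5))*conj(exp(-2*I*pi/5)) + 1*(exp(-2*I*pi/5))*conj(exp(2*I*pi/5)) + 1*(exp(4*I*pi/5))*conj(exp(-4*I*pi/5))]
      = (1/5)[(1) + (exp(2*I*pi/5)) + (exp(4*I*pi/5)) + (exp(-4*I*pi/5)) + (exp(-2*I*pi/5))] = 0/5 = 0
  <chi_1*chi_2, chi_3> = (1/5)[1*(1)*conj(1) + 1*(exp(-4*I*pi/5))*conj(exp(-4*I*pi/5)) + 1*(exp(2*I*pi/5))*conj(exp(2*I*pi/5)) + 1*(exp(-2*I*pi/5))*conj(exp(-2*I*pi/5)) + 1*(exp(4*I*pi/5))*conj(exp(4*I*pi/5))]
      = (1/5)[(1) + (1) + (1) + (1) + (1)] = 5/5 = 1
  <chi_1*chi_2, chi_4> = (1/5)[1*(1)*conj(1) + 1*(exp(-4*I*pi/5))*conj(exp(-2*I*pi/5)) + 1*(exp(2*I*pi/5))*conj(exp(-4*I*pi/5)) + 1*(exp(-2*I*pi/5))*conj(exp(4*I*pi/5)) + 1*(exp(4*I*pi/5))*conj(exp(2*I*pi/5))]
      = (1/5)[(1) + (exp(-2*I*pi/5)) + (exp(-4*I*pi/5)) + (exp(4*I*pi/5)) + (exp(2*I*pi/5))] = 0/5 = 0
(Exp terms are combined using exp(i*s)*conj(exp(i*t)) = exp(i*(s-t)), and sums of them are collapsed using the identity that for every m > 1 the m distinct m-th roots of unity sum to 0, e.g. 1 + exp(2*I*pi/3) + exp(-2*I*pi/3) = 0.)
Hence the multiplicities are chi_3: 1. Dimension check: dim(chi_1)*dim(chi_2) = 1*1 = 1 and sum (mult * dim) = 1*1 = 1.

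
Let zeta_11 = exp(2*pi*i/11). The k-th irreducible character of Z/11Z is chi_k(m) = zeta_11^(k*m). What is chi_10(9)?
chi_10(9) = zeta_11^90 = exp(4*I*pi/11)

Proof sketch: chi_10(9) = zeta_11^(10*9) = zeta_11^90. Since zeta_11^11 = 1, this equals zeta_11^2 = exp(2*pi*i*2/11) = exp(4*I*pi/11).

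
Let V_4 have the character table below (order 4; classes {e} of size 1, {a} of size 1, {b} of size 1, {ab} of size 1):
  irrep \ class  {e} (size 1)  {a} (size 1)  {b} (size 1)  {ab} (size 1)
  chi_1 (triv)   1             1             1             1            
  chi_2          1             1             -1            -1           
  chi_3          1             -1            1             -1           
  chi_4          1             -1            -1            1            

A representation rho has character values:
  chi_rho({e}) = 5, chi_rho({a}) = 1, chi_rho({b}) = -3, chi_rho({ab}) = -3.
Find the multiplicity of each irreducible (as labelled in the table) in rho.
Multiplicities: chi_1: 0, chi_2: 3, chi_3: 1, chi_4: 1.

Why: Use <chi_rho, chi> = (1/|G|) sum_C |C| * chi_rho(C) * conj(chi(C)) with |G| = 4 for each irreducible chi in the table:
  <chi_rho, chi_1> = (1/4)[1*(5)*conj(1) + 1*(1)*conj(1) + 1*(-3)*conj(1) + 1*(-3)*conj(1)]
      = (1/4)[(5) + (1) + (-3) + (-3)] = 0/4 = 0
  <chi_rho, chi_2> = (1/4)[1*(5)*conj(1) + 1*(1)*conj(1) + 1*(-3)*conj(-1) + 1*(-3)*conj(-1)]
      = (1/4)[(5) + (1) + (3) + (3)] = 12/4 = 3
  <chi_rho, chi_3> = (1/4)[1*(5)*conj(1) + 1*(1)*conj(-1) + 1*(-3)*conj(1) + 1*(-3)*conj(-1)]
      = (1/4)[(5) + (-1) + (-3) + (3)] = 4/4 = 1
  <chi_rho, chi_4> = (1/4)[1*(5)*conj(1) + 1*(1)*conj(-1) + 1*(-3)*conj(-1) + 1*(-3)*conj(1)]
      = (1/4)[(5) + (-1) + (3) + (-3)] = 4/4 = 1
Dimension check: dim(rho) = sum (mult * dim) = 0*1 + 3*1 + 1*1 + 1*1 = 5 = chi_rho(e) = 5.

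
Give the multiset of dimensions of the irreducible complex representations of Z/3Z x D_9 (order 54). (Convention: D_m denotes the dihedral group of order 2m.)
Dimensions: 1, 1, 1, 1, 1, 1, 2, 2, 2, 2, 2, 2, 2, 2, 2, 2, 2, 2

Proof sketch: There are 18 irreducibles (= number of conjugacy classes). Their dimensions d_i satisfy sum d_i^2 = |G| = 54: 1 + 1 + 1 + 1 + 1 + 1 + 4 + 4 + 4 + 4 + 4 + 4 + 4 + 4 + 4 + 4 + 4 + 4 = 54. (For the product with Z/3Z: each of the 3 1-dim characters of Z/3Z tensors with each irrep of D_9, giving 3 copies of each D_9-dimension.)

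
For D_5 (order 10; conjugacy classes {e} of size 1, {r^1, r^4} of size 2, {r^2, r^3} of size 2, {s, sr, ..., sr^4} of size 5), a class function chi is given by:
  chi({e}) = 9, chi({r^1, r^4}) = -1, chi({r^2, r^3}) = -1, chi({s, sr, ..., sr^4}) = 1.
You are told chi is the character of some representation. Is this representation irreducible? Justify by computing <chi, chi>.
Not irreducible (reducible): <chi, chi> = 9 > 1.

Details: <chi, chi> = (1/|G|) sum_C |C| * |chi(C)|^2 = (1/10)[1*|9|^2 + 2*|-1|^2 + 2*|-1|^2 + 5*|1|^2]
  = (1/10)[(81) + (2) + (2) + (5)] = 90/10 = 9.
A character is irreducible iff <chi, chi> = 1, so this representation is reducible.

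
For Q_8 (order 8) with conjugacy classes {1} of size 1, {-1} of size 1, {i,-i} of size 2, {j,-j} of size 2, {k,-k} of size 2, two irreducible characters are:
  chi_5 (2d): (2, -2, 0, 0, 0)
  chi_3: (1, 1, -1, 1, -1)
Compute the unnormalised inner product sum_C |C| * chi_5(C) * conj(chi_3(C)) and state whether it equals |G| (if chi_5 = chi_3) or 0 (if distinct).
Sum = 0; so <chi_5, chi_3> = 0 (distinct irreducibles are orthogonal).

Explanation: Compute term by term over conjugacy classes (|C| * chi_5(C) * conj(chi_3(C))):
  1*(2)*conj(1) + 1*(-2)*conj(1) + 2*(0)*conj(-1) + 2*(0)*conj(1) + 2*(0)*conj(-1)
  = (2) + (-2) + (0) + (0) + (0)
  = 0.
Dividing by |G| = 8 gives 0/8 = 0, matching the row-orthogonality relation <chi_5, chi_3> = [chi_5 = chi_3].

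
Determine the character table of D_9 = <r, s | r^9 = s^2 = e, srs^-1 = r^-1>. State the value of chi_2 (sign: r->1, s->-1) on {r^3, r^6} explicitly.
Conjugacy classes: {e} of size 1, {r^1, r^8} of size 2, {r^2, r^7} of size 2, {r^3, r^6} of size 2, {r^4, r^5} of size 2, {s, sr, ..., sr^8} of size 9.
Character table:
  irrep \ class              {e} (size 1)  {r^1, r^8} (size 2)  {r^2, r^7} (size 2)  {r^3, r^6} (size 2)  {r^4, r^5} (size 2)  {s, sr, ..., sr^8} (size 9)
  chi_1 (triv)               1             1                    1                    1                    1                    1                          
  chi_2 (sign: r->1, s->-1)  1             1                    1                    1                    1                    -1                         
  chi_3 (2d, j=1)            2             2*cos(2*pi/9)        2*cos(4*pi/9)        -1                   -2*cos(pi/9)         0                          
  chi_4 (2d, j=2)            2             2*cos(4*pi/9)        -2*cos(pi/9)         -1                   2*cos(2*pi/9)        0                          
  chi_5 (2d, j=3)            2             -1                   -1                   2                    -1                   0                          
  chi_6 (2d, j=4)            2             -2*cos(pi/9)         2*cos(2*pi/9)        -1                   2*cos(4*pi/9)        0                          

Spot check: chi_2 (sign: r->1, s->-1) on {r^3, r^6} = 1.

Justification: D_9 has order 2*9 = 18 with 6 conjugacy classes, hence 6 irreducibles. Sum of squared dims 1 + 1 + 4 + 4 + 4 + 4 = 18 = |G|. Linear characters come from the abelianisation; the 2-dimensional irreps have character r^k -> 2*cos(2*pi*j*k/9), reflections -> 0.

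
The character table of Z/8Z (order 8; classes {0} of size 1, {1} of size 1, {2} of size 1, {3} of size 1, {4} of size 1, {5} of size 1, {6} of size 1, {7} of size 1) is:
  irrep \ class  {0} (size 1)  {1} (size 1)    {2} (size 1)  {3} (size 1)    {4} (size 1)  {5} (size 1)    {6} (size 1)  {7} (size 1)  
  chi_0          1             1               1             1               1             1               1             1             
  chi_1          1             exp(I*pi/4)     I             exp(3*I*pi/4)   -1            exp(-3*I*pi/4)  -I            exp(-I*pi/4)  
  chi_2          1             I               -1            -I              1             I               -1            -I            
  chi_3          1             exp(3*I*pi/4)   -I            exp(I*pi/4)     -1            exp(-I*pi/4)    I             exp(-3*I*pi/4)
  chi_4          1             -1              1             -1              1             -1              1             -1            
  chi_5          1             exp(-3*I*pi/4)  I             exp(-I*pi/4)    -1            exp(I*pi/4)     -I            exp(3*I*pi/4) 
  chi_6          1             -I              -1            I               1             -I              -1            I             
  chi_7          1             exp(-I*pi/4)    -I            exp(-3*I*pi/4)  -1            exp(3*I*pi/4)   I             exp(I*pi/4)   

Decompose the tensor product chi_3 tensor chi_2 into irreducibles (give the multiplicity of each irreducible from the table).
chi_3 tensor chi_2 = chi_5 (all other irreducibles have multiplicity 0).

Solution. The character of a tensor product is the pointwise product (chi_3 * chi_2)(C) = chi_3(C) * chi_2(C):
  {0}: (1)*(1), {1}: (exp(3*I*pi/4))*(I), {2}: (-I)*(-1), {3}: (exp(I*pi/4))*(-I), {4}: (-1)*(1), {5}: (exp(-I*pi/4))*(I), {6}: (I)*(-1), {7}: (exp(-3*I*pi/4))*(-I)
so (chi_3 * chi_2) takes values
  {0} -> 1, {1} -> exp(-3*I*pi/4), {2} -> I, {3} -> -exp(3*I*pi/4), {4} -> -1, {5} -> exp(I*pi/4), {6} -> -I, {7} -> -exp(-I*pi/4).
Now take the inner product of this character with each irreducible chi from the table, <chi_3*chi_2, chi> = (1/8) sum_C |C| (chi_3*chi_2)(C) conj(chi(C)):
  <chi_3*chi_2, chi_0> = (1/8)[1*(1)*conj(1) + 1*(exp(-3*I*pi/4))*conj(1) + 1*(I)*conj(1) + 1*(-exp(3*I*pi/4))*conj(1) + 1*(-1)*conj(1) + 1*(exp(I*pi/4))*conj(1) + 1*(-I)*conj(1) + 1*(-exp(-I*pi/4))*conj(1)]
      = (1/8)[(1) + (exp(-3*I*pi/4)) + (I) + (-exp(3*I*pi/4)) + (-1) + (exp(I*pi/4)) + (-I) + (-exp(-I*pi/4))] = 0/8 = 0
  <chi_3*chi_2, chi_1> = (1/8)[1*(1)*conj(1) + 1*(exp(-3*I*pi/4))*conj(exp(I*pi/4)) + 1*(I)*conj(I) + 1*(-exp(3*I*pi/4))*conj(exp(3*I*pi/4)) + 1*(-1)*conj(-1) + 1*(exp(I*pi/4))*conj(exp(-3*I*pi/4)) + 1*(-I)*conj(-I) + 1*(-exp(-I*pi/4))*conj(exp(-I*pi/4))]
      = (1/8)[(1) + (-1) + (1) + (-1) + (1) + (-1) + (1) + (-1)] = 0/8 = 0
  <chi_3*chi_2, chi_2> = (1/8)[1*(1)*conj(1) + 1*(exp(-3*I*pi/4))*conj(I) + 1*(I)*conj(-1) + 1*(-exp(3*I*pi/4))*conj(-I) + 1*(-1)*conj(1) + 1*(exp(I*pi/4))*conj(I) + 1*(-I)*conj(-1) + 1*(-exp(-I*pi/4))*conj(-I)]
      = (1/8)[(1) + (-exp(-I*pi/4)) + (-I) + (-exp(-3*I*pi/4)) + (-1) + (-exp(3*I*pi/4)) + (I) + (-exp(I*pi/4))] = 0/8 = 0
  <chi_3*chi_2, chi_3> = (1/8)[1*(1)*conj(1) + 1*(exp(-3*I*pi/4))*conj(exp(3*I*pi/4)) + 1*(I)*conj(-I) + 1*(-exp(3*I*pi/4))*conj(exp(I*pi/4)) + 1*(-1)*conj(-1) + 1*(exp(I*pi/4))*conj(exp(-I*pi/4)) + 1*(-I)*conj(I) + 1*(-exp(-I*pi/4))*conj(exp(-3*I*pi/4))]
      = (1/8)[(1) + (I) + (-1) + (-I) + (1) + (I) + (-1) + (-I)] = 0/8 = 0
  <chi_3*chi_2, chi_4> = (1/8)[1*(1)*conj(1) + 1*(exp(-3*I*pi/4))*conj(-1) + 1*(I)*conj(1) + 1*(-exp(3*I*pi/4))*conj(-1) + 1*(-1)*conj(1) + 1*(exp(I*pi/4))*conj(-1) + 1*(-I)*conj(1) + 1*(-exp(-I*pi/4))*conj(-1)]
      = (1/8)[(1) + (-exp(-3*I*pi/4)) + (I) + (exp(3*I*pi/4)) + (-1) + (-exp(I*pi/4)) + (-I) + (exp(-I*pi/4))] = 0/8 = 0
  <chi_3*chi_2, chi_5> = (1/8)[1*(1)*conj(1) + 1*(exp(-3*I*pi/4))*conj(exp(-3*I*pi/4)) + 1*(I)*conj(I) + 1*(-exp(3*I*pi/4))*conj(exp(-I*pi/4)) + 1*(-1)*conj(-1) + 1*(exp(I*pi/4))*conj(exp(I*pi/4)) + 1*(-I)*conj(-I) + 1*(-exp(-I*pi/4))*conj(exp(3*I*pi/4))]
      = (1/8)[(1) + (1) + (1) + (1) + (1) + (1) + (1) + (1)] = 8/8 = 1
  <chi_3*chi_2, chi_6> = (1/8)[1*(1)*conj(1) + 1*(exp(-3*I*pi/4))*conj(-I) + 1*(I)*conj(-1) + 1*(-exp(3*I*pi/4))*conj(I) + 1*(-1)*conj(1) + 1*(exp(I*pi/4))*conj(-I) + 1*(-I)*conj(-1) + 1*(-exp(-I*pi/4))*conj(I)]
      = (1/8)[(1) + (exp(-I*pi/4)) + (-I) + (exp(-3*I*pi/4)) + (-1) + (exp(3*I*pi/4)) + (I) + (exp(I*pi/4))] = 0/8 = 0
  <chi_3*chi_2, chi_7> = (1/8)[1*(1)*conj(1) + 1*(exp(-3*I*pi/4))*conj(exp(-I*pi/4)) + 1*(I)*conj(-I) + 1*(-exp(3*I*pi/4))*conj(exp(-3*I*pi/4)) + 1*(-1)*conj(-1) + 1*(exp(I*pi/4))*conj(exp(3*I*pi/4)) + 1*(-I)*conj(I) + 1*(-exp(-I*pi/4))*conj(exp(I*pi/4))]
      = (1/8)[(1) + (-I) + (-1) + (I) + (1) + (-I) + (-1) + (I)] = 0/8 = 0
(Exp terms are combined using exp(i*s)*conj(exp(i*t)) = exp(i*(s-t)), and sums of them are collapsed using the identity that for every m > 1 the m distinct m-th roots of unity sum to 0, e.g. 1 + exp(2*I*pi/3) + exp(-2*I*pi/3) = 0.)
Hence the multiplicities are chi_5: 1. Dimension check: dim(chi_3)*dim(chi_2) = 1*1 = 1 and sum (mult * dim) = 1*1 = 1.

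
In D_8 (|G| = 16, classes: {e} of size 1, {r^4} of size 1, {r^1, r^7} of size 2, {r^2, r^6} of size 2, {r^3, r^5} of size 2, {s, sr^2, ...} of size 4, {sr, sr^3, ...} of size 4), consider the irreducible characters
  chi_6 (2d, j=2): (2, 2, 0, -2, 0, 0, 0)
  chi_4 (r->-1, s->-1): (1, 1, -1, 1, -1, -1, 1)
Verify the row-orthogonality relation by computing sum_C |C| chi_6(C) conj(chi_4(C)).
Sum = 0; so <chi_6, chi_4> = 0 (distinct irreducibles are orthogonal).

Solution. Compute term by term over conjugacy classes (|C| * chi_6(C) * conj(chi_4(C))):
  1*(2)*conj(1) + 1*(2)*conj(1) + 2*(0)*conj(-1) + 2*(-2)*conj(1) + 2*(0)*conj(-1) + 4*(0)*conj(-1) + 4*(0)*conj(1)
  = (2) + (2) + (0) + (-4) + (0) + (0) + (0)
  = 0.
Dividing by |G| = 16 gives 0/16 = 0, matching the row-orthogonality relation <chi_6, chi_4> = [chi_6 = chi_4].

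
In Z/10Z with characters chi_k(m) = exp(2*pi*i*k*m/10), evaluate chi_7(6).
chi_7(6) = zeta_10^42 = exp(2*I*pi/5)

Why: chi_7(6) = zeta_10^(7*6) = zeta_10^42. Since zeta_10^10 = 1, this equals zeta_10^2 = exp(2*pi*i*2/10) = exp(2*I*pi/5).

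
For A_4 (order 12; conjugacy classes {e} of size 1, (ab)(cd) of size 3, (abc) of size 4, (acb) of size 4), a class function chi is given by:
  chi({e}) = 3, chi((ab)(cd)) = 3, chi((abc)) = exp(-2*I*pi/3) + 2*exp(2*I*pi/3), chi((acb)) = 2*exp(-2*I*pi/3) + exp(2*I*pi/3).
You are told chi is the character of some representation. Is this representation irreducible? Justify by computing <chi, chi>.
Not irreducible (reducible): <chi, chi> = 5 > 1.

Derivation: <chi, chi> = (1/|G|) sum_C |C| * |chi(C)|^2 = (1/12)[1*|3|^2 + 3*|3|^2 + 4*|exp(-2*I*pi/3) + 2*exp(2*I*pi/3)|^2 + 4*|2*exp(-2*I*pi/3) + exp(2*I*pi/3)|^2]
  = (1/12)[(9) + (27) + (12) + (12)] = 60/12 = 5.
(Exp terms are combined using exp(i*s)*conj(exp(i*t)) = exp(i*(s-t)), and sums of them are collapsed using the identity that for every m > 1 the m distinct m-th roots of unity sum to 0, e.g. 1 + exp(2*I*pi/3) + exp(-2*I*pi/3) = 0.)
A character is irreducible iff <chi, chi> = 1, so this representation is reducible.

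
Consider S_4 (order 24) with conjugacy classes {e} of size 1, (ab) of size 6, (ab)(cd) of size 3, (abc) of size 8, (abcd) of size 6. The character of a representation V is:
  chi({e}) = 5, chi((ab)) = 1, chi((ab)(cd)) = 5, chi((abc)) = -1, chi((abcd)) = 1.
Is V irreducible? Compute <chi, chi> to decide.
Not irreducible (reducible): <chi, chi> = 5 > 1.

Details: <chi, chi> = (1/|G|) sum_C |C| * |chi(C)|^2 = (1/24)[1*|5|^2 + 6*|1|^2 + 3*|5|^2 + 8*|-1|^2 + 6*|1|^2]
  = (1/24)[(25) + (6) + (75) + (8) + (6)] = 120/24 = 5.
A character is irreducible iff <chi, chi> = 1, so this representation is reducible.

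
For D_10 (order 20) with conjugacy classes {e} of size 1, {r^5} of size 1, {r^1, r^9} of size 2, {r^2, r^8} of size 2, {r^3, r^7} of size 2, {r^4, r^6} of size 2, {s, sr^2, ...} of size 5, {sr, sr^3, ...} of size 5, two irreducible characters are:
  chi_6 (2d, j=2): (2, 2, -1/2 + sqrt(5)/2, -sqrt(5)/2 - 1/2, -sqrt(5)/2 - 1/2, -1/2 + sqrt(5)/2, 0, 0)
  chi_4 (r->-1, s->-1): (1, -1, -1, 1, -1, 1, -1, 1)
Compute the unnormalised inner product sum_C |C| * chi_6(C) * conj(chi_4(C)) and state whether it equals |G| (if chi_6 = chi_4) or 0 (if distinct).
Sum = 0; so <chi_6, chi_4> = 0 (distinct irreducibles are orthogonal).

Reasoning: Compute term by term over conjugacy classes (|C| * chi_6(C) * conj(chi_4(C))):
  1*(2)*conj(1) + 1*(2)*conj(-1) + 2*(-1/2 + sqrt(5)/2)*conj(-1) + 2*(-sqrt(5)/2 - 1/2)*conj(1) + 2*(-sqrt(5)/2 - 1/2)*conj(-1) + 2*(-1/2 + sqrt(5)/2)*conj(1) + 5*(0)*conj(-1) + 5*(0)*conj(1)
  = (2) + (-2) + (1 - sqrt(5)) + (-sqrt(5) - 1) + (1 + sqrt(5)) + (-1 + sqrt(5)) + (0) + (0)
  = 0.
Dividing by |G| = 20 gives 0/20 = 0, matching the row-orthogonality relation <chi_6, chi_4> = [chi_6 = chi_4].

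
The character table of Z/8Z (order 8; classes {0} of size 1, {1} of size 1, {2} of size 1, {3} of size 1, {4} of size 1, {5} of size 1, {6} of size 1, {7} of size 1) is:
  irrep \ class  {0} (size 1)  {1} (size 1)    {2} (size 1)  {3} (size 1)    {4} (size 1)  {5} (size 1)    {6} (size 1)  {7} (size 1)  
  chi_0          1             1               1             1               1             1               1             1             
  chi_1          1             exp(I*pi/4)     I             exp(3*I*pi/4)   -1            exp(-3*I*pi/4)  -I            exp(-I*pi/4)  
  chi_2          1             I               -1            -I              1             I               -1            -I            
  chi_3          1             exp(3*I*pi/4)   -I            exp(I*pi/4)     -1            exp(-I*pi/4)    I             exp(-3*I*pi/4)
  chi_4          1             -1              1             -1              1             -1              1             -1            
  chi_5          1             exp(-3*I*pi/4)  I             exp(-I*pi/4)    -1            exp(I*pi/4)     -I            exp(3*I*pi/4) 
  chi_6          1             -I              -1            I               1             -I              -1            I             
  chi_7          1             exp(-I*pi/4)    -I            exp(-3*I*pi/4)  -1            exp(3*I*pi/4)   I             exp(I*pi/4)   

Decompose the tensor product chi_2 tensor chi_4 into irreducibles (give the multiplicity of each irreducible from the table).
chi_2 tensor chi_4 = chi_6 (all other irreducibles have multiplicity 0).

Details: The character of a tensor product is the pointwise product (chi_2 * chi_4)(C) = chi_2(C) * chi_4(C):
  {0}: (1)*(1), {1}: (I)*(-1), {2}: (-1)*(1), {3}: (-I)*(-1), {4}: (1)*(1), {5}: (I)*(-1), {6}: (-1)*(1), {7}: (-I)*(-1)
so (chi_2 * chi_4) takes values
  {0} -> 1, {1} -> -I, {2} -> -1, {3} -> I, {4} -> 1, {5} -> -I, {6} -> -1, {7} -> I.
Now take the inner product of this character with each irreducible chi from the table, <chi_2*chi_4, chi> = (1/8) sum_C |C| (chi_2*chi_4)(C) conj(chi(C)):
  <chi_2*chi_4, chi_0> = (1/8)[1*(1)*conj(1) + 1*(-I)*conj(1) + 1*(-1)*conj(1) + 1*(I)*conj(1) + 1*(1)*conj(1) + 1*(-I)*conj(1) + 1*(-1)*conj(1) + 1*(I)*conj(1)]
      = (1/8)[(1) + (-I) + (-1) + (I) + (1) + (-I) + (-1) + (I)] = 0/8 = 0
  <chi_2*chi_4, chi_1> = (1/8)[1*(1)*conj(1) + 1*(-I)*conj(exp(I*pi/4)) + 1*(-1)*conj(I) + 1*(I)*conj(exp(3*I*pi/4)) + 1*(1)*conj(-1) + 1*(-I)*conj(exp(-3*I*pi/4)) + 1*(-1)*conj(-I) + 1*(I)*conj(exp(-I*pi/4))]
      = (1/8)[(1) + (-exp(I*pi/4)) + (I) + (exp(-I*pi/4)) + (-1) + (-exp(-3*I*pi/4)) + (-I) + (exp(3*I*pi/4))] = 0/8 = 0
  <chi_2*chi_4, chi_2> = (1/8)[1*(1)*conj(1) + 1*(-I)*conj(I) + 1*(-1)*conj(-1) + 1*(I)*conj(-I) + 1*(1)*conj(1) + 1*(-I)*conj(I) + 1*(-1)*conj(-1) + 1*(I)*conj(-I)]
      = (1/8)[(1) + (-1) + (1) + (-1) + (1) + (-1) + (1) + (-1)] = 0/8 = 0
  <chi_2*chi_4, chi_3> = (1/8)[1*(1)*conj(1) + 1*(-I)*conj(exp(3*I*pi/4)) + 1*(-1)*conj(-I) + 1*(I)*conj(exp(I*pi/4)) + 1*(1)*conj(-1) + 1*(-I)*conj(exp(-I*pi/4)) + 1*(-1)*conj(I) + 1*(I)*conj(exp(-3*I*pi/4))]
      = (1/8)[(1) + (-exp(-I*pi/4)) + (-I) + (exp(I*pi/4)) + (-1) + (-exp(3*I*pi/4)) + (I) + (exp(-3*I*pi/4))] = 0/8 = 0
  <chi_2*chi_4, chi_4> = (1/8)[1*(1)*conj(1) + 1*(-I)*conj(-1) + 1*(-1)*conj(1) + 1*(I)*conj(-1) + 1*(1)*conj(1) + 1*(-I)*conj(-1) + 1*(-1)*conj(1) + 1*(I)*conj(-1)]
      = (1/8)[(1) + (I) + (-1) + (-I) + (1) + (I) + (-1) + (-I)] = 0/8 = 0
  <chi_2*chi_4, chi_5> = (1/8)[1*(1)*conj(1) + 1*(-I)*conj(exp(-3*I*pi/4)) + 1*(-1)*conj(I) + 1*(I)*conj(exp(-I*pi/4)) + 1*(1)*conj(-1) + 1*(-I)*conj(exp(I*pi/4)) + 1*(-1)*conj(-I) + 1*(I)*conj(exp(3*I*pi/4))]
      = (1/8)[(1) + (-exp(-3*I*pi/4)) + (I) + (exp(3*I*pi/4)) + (-1) + (-exp(I*pi/4)) + (-I) + (exp(-I*pi/4))] = 0/8 = 0
  <chi_2*chi_4, chi_6> = (1/8)[1*(1)*conj(1) + 1*(-I)*conj(-I) + 1*(-1)*conj(-1) + 1*(I)*conj(I) + 1*(1)*conj(1) + 1*(-I)*conj(-I) + 1*(-1)*conj(-1) + 1*(I)*conj(I)]
      = (1/8)[(1) + (1) + (1) + (1) + (1) + (1) + (1) + (1)] = 8/8 = 1
  <chi_2*chi_4, chi_7> = (1/8)[1*(1)*conj(1) + 1*(-I)*conj(exp(-I*pi/4)) + 1*(-1)*conj(-I) + 1*(I)*conj(exp(-3*I*pi/4)) + 1*(1)*conj(-1) + 1*(-I)*conj(exp(3*I*pi/4)) + 1*(-1)*conj(I) + 1*(I)*conj(exp(I*pi/4))]
      = (1/8)[(1) + (-exp(3*I*pi/4)) + (-I) + (exp(-3*I*pi/4)) + (-1) + (-exp(-I*pi/4)) + (I) + (exp(I*pi/4))] = 0/8 = 0
(Exp terms are combined using exp(i*s)*conj(exp(i*t)) = exp(i*(s-t)), and sums of them are collapsed using the identity that for every m > 1 the m distinct m-th roots of unity sum to 0, e.g. 1 + exp(2*I*pi/3) + exp(-2*I*pi/3) = 0.)
Hence the multiplicities are chi_6: 1. Dimension check: dim(chi_2)*dim(chi_4) = 1*1 = 1 and sum (mult * dim) = 1*1 = 1.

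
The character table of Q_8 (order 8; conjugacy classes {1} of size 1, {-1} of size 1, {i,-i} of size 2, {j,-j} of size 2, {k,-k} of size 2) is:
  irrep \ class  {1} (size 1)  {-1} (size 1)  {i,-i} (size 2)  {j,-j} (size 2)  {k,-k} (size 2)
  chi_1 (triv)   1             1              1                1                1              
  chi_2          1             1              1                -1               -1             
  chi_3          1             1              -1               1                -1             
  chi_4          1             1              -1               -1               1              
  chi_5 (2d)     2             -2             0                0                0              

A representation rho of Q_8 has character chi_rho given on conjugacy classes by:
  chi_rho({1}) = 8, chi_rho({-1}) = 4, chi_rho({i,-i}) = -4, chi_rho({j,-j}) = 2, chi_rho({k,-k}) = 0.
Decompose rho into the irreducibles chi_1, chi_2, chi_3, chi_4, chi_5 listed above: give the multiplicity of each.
Multiplicities: chi_1: 1, chi_2: 0, chi_3: 3, chi_4: 2, chi_5: 1.

Justification: Use <chi_rho, chi> = (1/|G|) sum_C |C| * chi_rho(C) * conj(chi(C)) with |G| = 8 for each irreducible chi in the table:
  <chi_rho, chi_1> = (1/8)[1*(8)*conj(1) + 1*(4)*conj(1) + 2*(-4)*conj(1) + 2*(2)*conj(1) + 2*(0)*conj(1)]
      = (1/8)[(8) + (4) + (-8) + (4) + (0)] = 8/8 = 1
  <chi_rho, chi_2> = (1/8)[1*(8)*conj(1) + 1*(4)*conj(1) + 2*(-4)*conj(1) + 2*(2)*conj(-1) + 2*(0)*conj(-1)]
      = (1/8)[(8) + (4) + (-8) + (-4) + (0)] = 0/8 = 0
  <chi_rho, chi_3> = (1/8)[1*(8)*conj(1) + 1*(4)*conj(1) + 2*(-4)*conj(-1) + 2*(2)*conj(1) + 2*(0)*conj(-1)]
      = (1/8)[(8) + (4) + (8) + (4) + (0)] = 24/8 = 3
  <chi_rho, chi_4> = (1/8)[1*(8)*conj(1) + 1*(4)*conj(1) + 2*(-4)*conj(-1) + 2*(2)*conj(-1) + 2*(0)*conj(1)]
      = (1/8)[(8) + (4) + (8) + (-4) + (0)] = 16/8 = 2
  <chi_rho, chi_5> = (1/8)[1*(8)*conj(2) + 1*(4)*conj(-2) + 2*(-4)*conj(0) + 2*(2)*conj(0) + 2*(0)*conj(0)]
      = (1/8)[(16) + (-8) + (0) + (0) + (0)] = 8/8 = 1
Dimension check: dim(rho) = sum (mult * dim) = 1*1 + 0*1 + 3*1 + 2*1 + 1*2 = 8 = chi_rho(e) = 8.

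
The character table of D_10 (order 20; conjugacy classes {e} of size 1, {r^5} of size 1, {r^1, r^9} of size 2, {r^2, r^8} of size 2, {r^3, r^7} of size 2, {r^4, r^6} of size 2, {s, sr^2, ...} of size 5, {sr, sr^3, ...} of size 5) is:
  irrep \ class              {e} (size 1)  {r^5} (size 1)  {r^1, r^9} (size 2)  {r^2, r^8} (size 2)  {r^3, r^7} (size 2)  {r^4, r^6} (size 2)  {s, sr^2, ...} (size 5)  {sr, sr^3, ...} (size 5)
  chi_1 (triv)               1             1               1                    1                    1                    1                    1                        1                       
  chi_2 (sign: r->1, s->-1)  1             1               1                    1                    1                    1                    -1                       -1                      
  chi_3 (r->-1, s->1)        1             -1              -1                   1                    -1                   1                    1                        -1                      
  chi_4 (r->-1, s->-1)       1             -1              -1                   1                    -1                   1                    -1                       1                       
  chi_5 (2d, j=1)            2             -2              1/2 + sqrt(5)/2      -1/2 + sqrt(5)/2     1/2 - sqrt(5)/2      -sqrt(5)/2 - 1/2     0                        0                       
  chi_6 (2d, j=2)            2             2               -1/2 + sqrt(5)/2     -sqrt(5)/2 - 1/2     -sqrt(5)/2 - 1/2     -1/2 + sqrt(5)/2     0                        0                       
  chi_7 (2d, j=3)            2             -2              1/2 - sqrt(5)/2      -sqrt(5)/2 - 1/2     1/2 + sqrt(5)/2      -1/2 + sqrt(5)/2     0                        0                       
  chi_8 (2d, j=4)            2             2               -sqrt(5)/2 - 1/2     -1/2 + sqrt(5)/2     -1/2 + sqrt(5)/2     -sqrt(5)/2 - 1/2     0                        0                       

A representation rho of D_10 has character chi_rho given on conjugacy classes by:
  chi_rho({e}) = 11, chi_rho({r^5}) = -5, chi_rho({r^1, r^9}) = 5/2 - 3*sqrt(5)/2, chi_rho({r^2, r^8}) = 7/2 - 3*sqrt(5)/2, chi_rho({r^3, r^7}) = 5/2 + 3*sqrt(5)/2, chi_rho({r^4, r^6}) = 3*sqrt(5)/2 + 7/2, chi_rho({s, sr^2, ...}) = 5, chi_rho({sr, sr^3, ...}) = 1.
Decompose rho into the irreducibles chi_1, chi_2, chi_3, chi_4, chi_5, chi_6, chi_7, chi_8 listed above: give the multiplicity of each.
Multiplicities: chi_1: 3, chi_2: 0, chi_3: 2, chi_4: 0, chi_5: 0, chi_6: 0, chi_7: 3, chi_8: 0.

Proof sketch: Use <chi_rho, chi> = (1/|G|) sum_C |C| * chi_rho(C) * conj(chi(C)) with |G| = 20 for each irreducible chi in the table:
  <chi_rho, chi_1> = (1/20)[1*(11)*conj(1) + 1*(-5)*conj(1) + 2*(5/2 - 3*sqrt(5)/2)*conj(1) + 2*(7/2 - 3*sqrt(5)/2)*conj(1) + 2*(5/2 + 3*sqrt(5)/2)*conj(1) + 2*(3*sqrt(5)/2 + 7/2)*conj(1) + 5*(5)*conj(1) + 5*(1)*conj(1)]
      = (1/20)[(11) + (-5) + (5 - 3*sqrt(5)) + (7 - 3*sqrt(5)) + (5 + 3*sqrt(5)) + (3*sqrt(5) + 7) + (25) + (5)] = 60/20 = 3
  <chi_rho, chi_2> = (1/20)[1*(11)*conj(1) + 1*(-5)*conj(1) + 2*(5/2 - 3*sqrt(5)/2)*conj(1) + 2*(7/2 - 3*sqrt(5)/2)*conj(1) + 2*(5/2 + 3*sqrt(5)/2)*conj(1) + 2*(3*sqrt(5)/2 + 7/2)*conj(1) + 5*(5)*conj(-1) + 5*(1)*conj(-1)]
      = (1/20)[(11) + (-5) + (5 - 3*sqrt(5)) + (7 - 3*sqrt(5)) + (5 + 3*sqrt(5)) + (3*sqrt(5) + 7) + (-25) + (-5)] = 0/20 = 0
  <chi_rho, chi_3> = (1/20)[1*(11)*conj(1) + 1*(-5)*conj(-1) + 2*(5/2 - 3*sqrt(5)/2)*conj(-1) + 2*(7/2 - 3*sqrt(5)/2)*conj(1) + 2*(5/2 + 3*sqrt(5)/2)*conj(-1) + 2*(3*sqrt(5)/2 + 7/2)*conj(1) + 5*(5)*conj(1) + 5*(1)*conj(-1)]
      = (1/20)[(11) + (5) + (-5 + 3*sqrt(5)) + (7 - 3*sqrt(5)) + (-3*sqrt(5) - 5) + (3*sqrt(5) + 7) + (25) + (-5)] = 40/20 = 2
  <chi_rho, chi_4> = (1/20)[1*(11)*conj(1) + 1*(-5)*conj(-1) + 2*(5/2 - 3*sqrt(5)/2)*conj(-1) + 2*(7/2 - 3*sqrt(5)/2)*conj(1) + 2*(5/2 + 3*sqrt(5)/2)*conj(-1) + 2*(3*sqrt(5)/2 + 7/2)*conj(1) + 5*(5)*conj(-1) + 5*(1)*conj(1)]
      = (1/20)[(11) + (5) + (-5 + 3*sqrt(5)) + (7 - 3*sqrt(5)) + (-3*sqrt(5) - 5) + (3*sqrt(5) + 7) + (-25) + (5)] = 0/20 = 0
  <chi_rho, chi_5> = (1/20)[1*(11)*conj(2) + 1*(-5)*conj(-2) + 2*(5/2 - 3*sqrt(5)/2)*conj(1/2 + sqrt(5)/2) + 2*(7/2 - 3*sqrt(5)/2)*conj(-1/2 + sqrt(5)/2) + 2*(5/2 + 3*sqrt(5)/2)*conj(1/2 - sqrt(5)/2) + 2*(3*sqrt(5)/2 + 7/2)*conj(-sqrt(5)/2 - 1/2) + 5*(5)*conj(0) + 5*(1)*conj(0)]
      = (1/20)[(22) + (10) + (-5 + sqrt(5)) + (-11 + 5*sqrt(5)) + (-5 - sqrt(5)) + (-5*sqrt(5) - 11) + (0) + (0)] = 0/20 = 0
  <chi_rho, chi_6> = (1/20)[1*(11)*conj(2) + 1*(-5)*conj(2) + 2*(5/2 - 3*sqrt(5)/2)*conj(-1/2 + sqrt(5)/2) + 2*(7/2 - 3*sqrt(5)/2)*conj(-sqrt(5)/2 - 1/2) + 2*(5/2 + 3*sqrt(5)/2)*conj(-sqrt(5)/2 - 1/2) + 2*(3*sqrt(5)/2 + 7/2)*conj(-1/2 + sqrt(5)/2) + 5*(5)*conj(0) + 5*(1)*conj(0)]
      = (1/20)[(22) + (-10) + (-10 + 4*sqrt(5)) + (4 - 2*sqrt(5)) + (-10 - 4*sqrt(5)) + (4 + 2*sqrt(5)) + (0) + (0)] = 0/20 = 0
  <chi_rho, chi_7> = (1/20)[1*(11)*conj(2) + 1*(-5)*conj(-2) + 2*(5/2 - 3*sqrt(5)/2)*conj(1/2 - sqrt(5)/2) + 2*(7/2 - 3*sqrt(5)/2)*conj(-sqrt(5)/2 - 1/2) + 2*(5/2 + 3*sqrt(5)/2)*conj(1/2 + sqrt(5)/2) + 2*(3*sqrt(5)/2 + 7/2)*conj(-1/2 + sqrt(5)/2) + 5*(5)*conj(0) + 5*(1)*conj(0)]
      = (1/20)[(22) + (10) + (10 - 4*sqrt(5)) + (4 - 2*sqrt(5)) + (4*sqrt(5) + 10) + (4 + 2*sqrt(5)) + (0) + (0)] = 60/20 = 3
  <chi_rho, chi_8> = (1/20)[1*(11)*conj(2) + 1*(-5)*conj(2) + 2*(5/2 - 3*sqrt(5)/2)*conj(-sqrt(5)/2 - 1/2) + 2*(7/2 - 3*sqrt(5)/2)*conj(-1/2 + sqrt(5)/2) + 2*(5/2 + 3*sqrt(5)/2)*conj(-1/2 + sqrt(5)/2) + 2*(3*sqrt(5)/2 + 7/2)*conj(-sqrt(5)/2 - 1/2) + 5*(5)*conj(0) + 5*(1)*conj(0)]
      = (1/20)[(22) + (-10) + (5 - sqrt(5)) + (-11 + 5*sqrt(5)) + (sqrt(5) + 5) + (-5*sqrt(5) - 11) + (0) + (0)] = 0/20 = 0
Dimension check: dim(rho) = sum (mult * dim) = 3*1 + 0*1 + 2*1 + 0*1 + 0*2 + 0*2 + 3*2 + 0*2 = 11 = chi_rho(e) = 11.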